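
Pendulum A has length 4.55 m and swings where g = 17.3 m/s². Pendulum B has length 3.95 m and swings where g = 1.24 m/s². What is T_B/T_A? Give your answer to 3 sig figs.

3.48

T = 2π√(L/g), so T_B/T_A = √((L_B/g_B)/(L_A/g_A)) = √((3.95/1.24)/(4.55/17.3)) = 3.48.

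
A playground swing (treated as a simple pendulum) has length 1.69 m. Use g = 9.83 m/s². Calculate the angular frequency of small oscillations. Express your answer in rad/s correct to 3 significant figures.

2.41 rad/s

ω = √(g/L) = √(9.83/1.69) = 2.41 rad/s.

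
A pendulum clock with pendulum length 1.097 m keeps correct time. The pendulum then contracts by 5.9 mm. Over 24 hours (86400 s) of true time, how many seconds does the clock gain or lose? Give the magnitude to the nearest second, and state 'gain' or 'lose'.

T ∝ √L, so T'/T = √(1.09110/1.097) = 0.997307.
In 86400 s of true time the clock registers 86400/0.997307 = 86633.3 s, so it gains 233 s.

gain 233 s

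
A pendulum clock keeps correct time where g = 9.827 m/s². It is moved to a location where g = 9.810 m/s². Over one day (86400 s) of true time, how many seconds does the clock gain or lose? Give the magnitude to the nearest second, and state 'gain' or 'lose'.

The clock's period scales as T ∝ 1/√g, so T'/T = √(9.827/9.810) = 1.00087.
In 86400 s of true time the clock registers 86400/1.00087 = 86325.2 s, so it loses 75 s.

lose 75 s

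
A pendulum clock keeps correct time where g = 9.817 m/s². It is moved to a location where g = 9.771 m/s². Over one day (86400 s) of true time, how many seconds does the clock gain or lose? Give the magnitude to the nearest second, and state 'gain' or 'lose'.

The clock's period scales as T ∝ 1/√g, so T'/T = √(9.817/9.771) = 1.00235.
In 86400 s of true time the clock registers 86400/1.00235 = 86197.3 s, so it loses 203 s.

lose 203 s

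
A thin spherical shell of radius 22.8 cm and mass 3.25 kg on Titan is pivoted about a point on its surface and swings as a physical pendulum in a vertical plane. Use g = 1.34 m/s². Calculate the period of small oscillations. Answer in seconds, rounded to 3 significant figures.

3.35 s

I_cm = (2/3)mr² = 0.1126 kg·m². The pivot is at distance d = 0.228 m from the centre of mass.
By the parallel-axis theorem, I = I_cm + md² = 0.1126 + 0.1689 = 0.2816 kg·m².
T = 2π√(I/(mgd)) = 2π√(0.2816/(3.25 × 1.34 × 0.228)) = 3.35 s.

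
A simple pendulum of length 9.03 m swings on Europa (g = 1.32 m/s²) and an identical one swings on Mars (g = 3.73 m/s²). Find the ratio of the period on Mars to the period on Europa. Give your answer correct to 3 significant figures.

T ∝ 1/√g, so T₂/T₁ = √(g₁/g₂) = √(1.32/3.73) = 0.595.

0.595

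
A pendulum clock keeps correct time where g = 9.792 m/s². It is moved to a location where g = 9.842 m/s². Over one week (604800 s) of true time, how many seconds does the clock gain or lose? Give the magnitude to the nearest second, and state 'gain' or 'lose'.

The clock's period scales as T ∝ 1/√g, so T'/T = √(9.792/9.842) = 0.997457.
In 604800 s of true time the clock registers 604800/0.997457 = 606342.2 s, so it gains 1542 s.

gain 1542 s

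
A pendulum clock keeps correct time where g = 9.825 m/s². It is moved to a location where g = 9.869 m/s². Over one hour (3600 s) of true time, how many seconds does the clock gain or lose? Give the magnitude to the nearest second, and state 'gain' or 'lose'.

gain 8 s

The clock's period scales as T ∝ 1/√g, so T'/T = √(9.825/9.869) = 0.997768.
In 3600 s of true time the clock registers 3600/0.997768 = 3608.1 s, so it gains 8 s.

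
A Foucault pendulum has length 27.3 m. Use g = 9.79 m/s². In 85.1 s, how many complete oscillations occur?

T = 2π√(L/g) = 2π√(27.3/9.79) = 10.49 s.
Number of complete oscillations = ⌊85.1/10.49⌋ = ⌊8.111⌋ = 8.

8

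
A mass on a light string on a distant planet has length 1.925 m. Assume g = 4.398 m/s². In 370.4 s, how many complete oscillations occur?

89

T = 2π√(L/g) = 2π√(1.925/4.398) = 4.1569 s.
Number of complete oscillations = ⌊370.4/4.1569⌋ = ⌊89.105⌋ = 89.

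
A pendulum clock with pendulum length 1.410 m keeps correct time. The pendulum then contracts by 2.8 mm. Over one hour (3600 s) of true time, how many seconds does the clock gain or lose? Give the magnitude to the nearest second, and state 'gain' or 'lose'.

T ∝ √L, so T'/T = √(1.40720/1.410) = 0.999007.
In 3600 s of true time the clock registers 3600/0.999007 = 3603.6 s, so it gains 4 s.

gain 4 s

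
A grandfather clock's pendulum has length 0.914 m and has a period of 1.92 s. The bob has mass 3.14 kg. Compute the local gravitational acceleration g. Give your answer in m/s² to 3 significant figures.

From T = 2π√(L/g), g = 4π²L/T² = 4π² × 0.914/1.920² = 9.79 m/s².

9.79 m/s²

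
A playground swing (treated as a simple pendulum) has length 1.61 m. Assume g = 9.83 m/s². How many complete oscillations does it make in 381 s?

T = 2π√(L/g) = 2π√(1.61/9.83) = 2.543 s.
Number of complete oscillations = ⌊381/2.543⌋ = ⌊149.8⌋ = 149.

149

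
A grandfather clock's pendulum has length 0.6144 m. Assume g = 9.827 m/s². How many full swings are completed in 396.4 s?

T = 2π√(L/g) = 2π√(0.6144/9.827) = 1.5711 s.
Number of complete oscillations = ⌊396.4/1.5711⌋ = ⌊252.31⌋ = 252.

252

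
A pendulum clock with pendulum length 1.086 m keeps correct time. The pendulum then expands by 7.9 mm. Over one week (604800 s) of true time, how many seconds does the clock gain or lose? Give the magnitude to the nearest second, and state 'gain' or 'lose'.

lose 2188 s

T ∝ √L, so T'/T = √(1.09390/1.086) = 1.00363.
In 604800 s of true time the clock registers 604800/1.00363 = 602612.2 s, so it loses 2188 s.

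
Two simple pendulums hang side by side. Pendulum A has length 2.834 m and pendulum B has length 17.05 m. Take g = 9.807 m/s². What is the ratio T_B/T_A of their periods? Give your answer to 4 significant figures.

T ∝ √L, so T_B/T_A = √(L_B/L_A) = √(17.05/2.834) = 2.453.

2.453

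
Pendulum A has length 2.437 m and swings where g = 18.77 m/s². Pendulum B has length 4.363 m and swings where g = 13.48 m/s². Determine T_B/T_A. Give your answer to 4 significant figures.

T = 2π√(L/g), so T_B/T_A = √((L_B/g_B)/(L_A/g_A)) = √((4.363/13.48)/(2.437/18.77)) = 1.579.

1.579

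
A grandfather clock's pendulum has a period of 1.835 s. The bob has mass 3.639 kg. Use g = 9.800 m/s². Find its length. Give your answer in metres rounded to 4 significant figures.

0.8359 m

From T = 2π√(L/g), L = gT²/(4π²) = 9.800 × 1.8350²/(4π²) = 0.8359 m.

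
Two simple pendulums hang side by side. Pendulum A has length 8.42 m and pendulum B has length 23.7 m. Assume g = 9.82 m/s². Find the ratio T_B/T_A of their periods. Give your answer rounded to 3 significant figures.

T ∝ √L, so T_B/T_A = √(L_B/L_A) = √(23.7/8.42) = 1.68.

1.68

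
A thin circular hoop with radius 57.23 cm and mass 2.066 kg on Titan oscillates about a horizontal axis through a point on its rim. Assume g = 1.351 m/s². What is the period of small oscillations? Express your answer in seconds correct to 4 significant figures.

I_cm = mr² = 0.67667 kg·m². The pivot is at distance d = 0.5723 m from the centre of mass.
By the parallel-axis theorem, I = I_cm + md² = 0.67667 + 0.67667 = 1.3533 kg·m².
T = 2π√(I/(mgd)) = 2π√(1.3533/(2.066 × 1.351 × 0.5723)) = 5.783 s.

5.783 s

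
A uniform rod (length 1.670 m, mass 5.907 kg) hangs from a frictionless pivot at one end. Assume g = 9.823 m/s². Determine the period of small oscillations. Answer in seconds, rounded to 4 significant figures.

For a physical pendulum T = 2π√(I/(mgd)), with d = 0.83500 m from pivot to centre of mass.
I_cm = mL²/12 = 5.907 × 1.670²/12 = 1.3728 kg·m²; I = I_cm + md² = 1.3728 + 5.907 × 0.83500² = 5.4913 kg·m².
T = 2π√(5.4913/(5.907 × 9.823 × 0.83500)) = 2.115 s.

2.115 s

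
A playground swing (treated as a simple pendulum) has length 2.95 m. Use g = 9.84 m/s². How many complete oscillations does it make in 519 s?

150

T = 2π√(L/g) = 2π√(2.95/9.84) = 3.440 s.
Number of complete oscillations = ⌊519/3.440⌋ = ⌊150.9⌋ = 150.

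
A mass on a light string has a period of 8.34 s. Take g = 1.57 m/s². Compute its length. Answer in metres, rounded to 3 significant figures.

2.77 m

From T = 2π√(L/g), L = gT²/(4π²) = 1.57 × 8.340²/(4π²) = 2.77 m.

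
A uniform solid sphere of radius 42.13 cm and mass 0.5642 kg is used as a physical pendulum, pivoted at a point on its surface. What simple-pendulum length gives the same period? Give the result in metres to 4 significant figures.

0.5898 m

The equivalent simple-pendulum length is L_eq = I/(md), where I is about the pivot and d = 0.42130 m.
I_cm = (2/5)mR² = 0.040057 kg·m², so I = I_cm + md² = 0.040057 + 0.10014 = 0.14020 kg·m².
L_eq = 0.14020/(0.5642 × 0.42130) = 0.5898 m.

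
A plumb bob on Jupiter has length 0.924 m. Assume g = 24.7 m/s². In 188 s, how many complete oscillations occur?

T = 2π√(L/g) = 2π√(0.924/24.7) = 1.215 s.
Number of complete oscillations = ⌊188/1.215⌋ = ⌊154.7⌋ = 154.

154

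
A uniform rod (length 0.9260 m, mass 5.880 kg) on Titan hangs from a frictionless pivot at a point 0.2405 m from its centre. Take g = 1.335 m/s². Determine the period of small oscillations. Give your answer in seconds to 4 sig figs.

3.987 s

For a physical pendulum T = 2π√(I/(mgd)), with d = 0.24050 m from pivot to centre of mass.
I_cm = mL²/12 = 5.880 × 0.9260²/12 = 0.42016 kg·m²; I = I_cm + md² = 0.42016 + 5.880 × 0.24050² = 0.76026 kg·m².
T = 2π√(0.76026/(5.880 × 1.335 × 0.24050)) = 3.987 s.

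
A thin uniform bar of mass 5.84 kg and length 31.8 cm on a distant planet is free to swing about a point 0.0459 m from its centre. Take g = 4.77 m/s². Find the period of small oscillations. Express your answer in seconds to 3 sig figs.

1.38 s

For a physical pendulum T = 2π√(I/(mgd)), with d = 0.04590 m from pivot to centre of mass.
I_cm = mL²/12 = 5.84 × 0.318²/12 = 0.04921 kg·m²; I = I_cm + md² = 0.04921 + 5.84 × 0.04590² = 0.06152 kg·m².
T = 2π√(0.06152/(5.84 × 4.77 × 0.04590)) = 1.38 s.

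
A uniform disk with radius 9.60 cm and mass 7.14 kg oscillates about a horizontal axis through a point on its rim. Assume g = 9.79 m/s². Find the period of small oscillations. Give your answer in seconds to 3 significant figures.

I_cm = ½mr² = 0.03290 kg·m². The pivot is at distance d = 0.0960 m from the centre of mass.
By the parallel-axis theorem, I = I_cm + md² = 0.03290 + 0.06580 = 0.09870 kg·m².
T = 2π√(I/(mgd)) = 2π√(0.09870/(7.14 × 9.79 × 0.0960)) = 0.762 s.

0.762 s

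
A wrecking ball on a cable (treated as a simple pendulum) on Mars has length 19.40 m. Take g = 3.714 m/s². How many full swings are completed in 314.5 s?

T = 2π√(L/g) = 2π√(19.40/3.714) = 14.360 s.
Number of complete oscillations = ⌊314.5/14.360⌋ = ⌊21.901⌋ = 21.

21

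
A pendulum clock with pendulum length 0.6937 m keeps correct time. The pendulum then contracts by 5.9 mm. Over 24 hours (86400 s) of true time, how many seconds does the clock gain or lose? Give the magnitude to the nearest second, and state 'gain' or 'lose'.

T ∝ √L, so T'/T = √(0.68780/0.6937) = 0.995738.
In 86400 s of true time the clock registers 86400/0.995738 = 86769.8 s, so it gains 370 s.

gain 370 s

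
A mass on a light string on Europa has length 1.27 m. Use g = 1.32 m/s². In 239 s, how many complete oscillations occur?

38

T = 2π√(L/g) = 2π√(1.27/1.32) = 6.163 s.
Number of complete oscillations = ⌊239/6.163⌋ = ⌊38.78⌋ = 38.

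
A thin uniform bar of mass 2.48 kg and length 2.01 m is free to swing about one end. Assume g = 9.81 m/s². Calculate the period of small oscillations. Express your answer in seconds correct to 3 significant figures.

2.32 s

For a physical pendulum T = 2π√(I/(mgd)), with d = 1.005 m from pivot to centre of mass.
I_cm = mL²/12 = 2.48 × 2.01²/12 = 0.8350 kg·m²; I = I_cm + md² = 0.8350 + 2.48 × 1.005² = 3.340 kg·m².
T = 2π√(3.340/(2.48 × 9.81 × 1.005)) = 2.32 s.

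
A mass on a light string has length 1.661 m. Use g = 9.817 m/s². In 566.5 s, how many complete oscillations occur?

T = 2π√(L/g) = 2π√(1.661/9.817) = 2.5845 s.
Number of complete oscillations = ⌊566.5/2.5845⌋ = ⌊219.19⌋ = 219.

219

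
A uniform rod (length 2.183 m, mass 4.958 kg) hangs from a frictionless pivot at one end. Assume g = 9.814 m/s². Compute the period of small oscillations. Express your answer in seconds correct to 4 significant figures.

For a physical pendulum T = 2π√(I/(mgd)), with d = 1.0915 m from pivot to centre of mass.
I_cm = mL²/12 = 4.958 × 2.183²/12 = 1.9689 kg·m²; I = I_cm + md² = 1.9689 + 4.958 × 1.0915² = 7.8758 kg·m².
T = 2π√(7.8758/(4.958 × 9.814 × 1.0915)) = 2.420 s.

2.420 s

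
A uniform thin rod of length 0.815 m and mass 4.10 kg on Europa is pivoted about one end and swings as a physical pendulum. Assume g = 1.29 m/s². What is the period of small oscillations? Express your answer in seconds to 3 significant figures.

For a physical pendulum T = 2π√(I/(mgd)), with d = 0.4075 m from pivot to centre of mass.
I_cm = mL²/12 = 4.10 × 0.815²/12 = 0.2269 kg·m²; I = I_cm + md² = 0.2269 + 4.10 × 0.4075² = 0.9078 kg·m².
T = 2π√(0.9078/(4.10 × 1.29 × 0.4075)) = 4.08 s.

4.08 s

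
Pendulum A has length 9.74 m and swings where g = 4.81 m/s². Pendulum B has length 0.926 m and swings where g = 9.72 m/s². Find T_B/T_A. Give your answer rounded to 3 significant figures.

0.217

T = 2π√(L/g), so T_B/T_A = √((L_B/g_B)/(L_A/g_A)) = √((0.926/9.72)/(9.74/4.81)) = 0.217.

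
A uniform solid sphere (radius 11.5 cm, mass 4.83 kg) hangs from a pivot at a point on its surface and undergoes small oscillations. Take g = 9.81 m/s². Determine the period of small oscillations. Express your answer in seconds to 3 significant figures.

0.805 s

I_cm = (2/5)mr² = 0.02555 kg·m². The pivot is at distance d = 0.115 m from the centre of mass.
By the parallel-axis theorem, I = I_cm + md² = 0.02555 + 0.06388 = 0.08943 kg·m².
T = 2π√(I/(mgd)) = 2π√(0.08943/(4.83 × 9.81 × 0.115)) = 0.805 s.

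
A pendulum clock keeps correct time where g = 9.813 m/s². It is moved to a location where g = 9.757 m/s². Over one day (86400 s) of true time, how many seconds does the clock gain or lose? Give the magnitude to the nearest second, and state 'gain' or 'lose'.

The clock's period scales as T ∝ 1/√g, so T'/T = √(9.813/9.757) = 1.00287.
In 86400 s of true time the clock registers 86400/1.00287 = 86153.1 s, so it loses 247 s.

lose 247 s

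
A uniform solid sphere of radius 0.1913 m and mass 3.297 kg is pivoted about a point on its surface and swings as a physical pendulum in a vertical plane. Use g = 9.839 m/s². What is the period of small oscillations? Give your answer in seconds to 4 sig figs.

1.037 s

I_cm = (2/5)mr² = 0.048262 kg·m². The pivot is at distance d = 0.1913 m from the centre of mass.
By the parallel-axis theorem, I = I_cm + md² = 0.048262 + 0.12066 = 0.16892 kg·m².
T = 2π√(I/(mgd)) = 2π√(0.16892/(3.297 × 9.839 × 0.1913)) = 1.037 s.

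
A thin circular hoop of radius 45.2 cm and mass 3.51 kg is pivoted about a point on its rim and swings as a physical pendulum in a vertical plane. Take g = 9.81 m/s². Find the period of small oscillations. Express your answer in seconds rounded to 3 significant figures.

I_cm = mr² = 0.7171 kg·m². The pivot is at distance d = 0.452 m from the centre of mass.
By the parallel-axis theorem, I = I_cm + md² = 0.7171 + 0.7171 = 1.434 kg·m².
T = 2π√(I/(mgd)) = 2π√(1.434/(3.51 × 9.81 × 0.452)) = 1.91 s.

1.91 s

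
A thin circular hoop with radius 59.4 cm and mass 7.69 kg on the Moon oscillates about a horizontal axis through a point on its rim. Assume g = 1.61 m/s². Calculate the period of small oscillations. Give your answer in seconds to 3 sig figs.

5.40 s

I_cm = mr² = 2.713 kg·m². The pivot is at distance d = 0.594 m from the centre of mass.
By the parallel-axis theorem, I = I_cm + md² = 2.713 + 2.713 = 5.427 kg·m².
T = 2π√(I/(mgd)) = 2π√(5.427/(7.69 × 1.61 × 0.594)) = 5.40 s.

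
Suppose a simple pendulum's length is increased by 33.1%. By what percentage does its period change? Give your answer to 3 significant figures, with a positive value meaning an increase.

T ∝ √L, so T'/T = √(1.331) = 1.154.
Percentage change in T = (1.154 − 1) × 100% = 15.4%.

15.4%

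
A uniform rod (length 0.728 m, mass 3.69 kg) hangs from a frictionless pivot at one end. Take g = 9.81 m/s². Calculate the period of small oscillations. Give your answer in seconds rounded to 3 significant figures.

1.40 s

For a physical pendulum T = 2π√(I/(mgd)), with d = 0.3640 m from pivot to centre of mass.
I_cm = mL²/12 = 3.69 × 0.728²/12 = 0.1630 kg·m²; I = I_cm + md² = 0.1630 + 3.69 × 0.3640² = 0.6519 kg·m².
T = 2π√(0.6519/(3.69 × 9.81 × 0.3640)) = 1.40 s.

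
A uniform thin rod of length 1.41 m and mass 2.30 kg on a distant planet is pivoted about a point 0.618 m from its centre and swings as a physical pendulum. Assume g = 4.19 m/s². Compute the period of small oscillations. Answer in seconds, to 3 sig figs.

2.89 s

For a physical pendulum T = 2π√(I/(mgd)), with d = 0.6180 m from pivot to centre of mass.
I_cm = mL²/12 = 2.30 × 1.41²/12 = 0.3811 kg·m²; I = I_cm + md² = 0.3811 + 2.30 × 0.6180² = 1.259 kg·m².
T = 2π√(1.259/(2.30 × 4.19 × 0.6180)) = 2.89 s.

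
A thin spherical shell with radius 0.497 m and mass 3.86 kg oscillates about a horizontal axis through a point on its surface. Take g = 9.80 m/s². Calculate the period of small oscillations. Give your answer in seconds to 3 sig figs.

1.83 s

I_cm = (2/3)mr² = 0.6356 kg·m². The pivot is at distance d = 0.497 m from the centre of mass.
By the parallel-axis theorem, I = I_cm + md² = 0.6356 + 0.9535 = 1.589 kg·m².
T = 2π√(I/(mgd)) = 2π√(1.589/(3.86 × 9.80 × 0.497)) = 1.83 s.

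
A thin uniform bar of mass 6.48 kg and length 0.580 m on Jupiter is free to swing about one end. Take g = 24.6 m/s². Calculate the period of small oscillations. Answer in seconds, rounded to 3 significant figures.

0.788 s

For a physical pendulum T = 2π√(I/(mgd)), with d = 0.2900 m from pivot to centre of mass.
I_cm = mL²/12 = 6.48 × 0.580²/12 = 0.1817 kg·m²; I = I_cm + md² = 0.1817 + 6.48 × 0.2900² = 0.7266 kg·m².
T = 2π√(0.7266/(6.48 × 24.6 × 0.2900)) = 0.788 s.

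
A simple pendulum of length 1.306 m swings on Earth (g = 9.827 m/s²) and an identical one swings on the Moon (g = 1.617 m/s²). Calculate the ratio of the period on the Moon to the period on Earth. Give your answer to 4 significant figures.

T ∝ 1/√g, so T₂/T₁ = √(g₁/g₂) = √(9.827/1.617) = 2.465.

2.465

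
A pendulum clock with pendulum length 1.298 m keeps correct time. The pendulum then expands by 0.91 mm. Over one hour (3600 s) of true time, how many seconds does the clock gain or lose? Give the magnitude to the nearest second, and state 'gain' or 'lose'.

lose 1 s

T ∝ √L, so T'/T = √(1.29891/1.298) = 1.00035.
In 3600 s of true time the clock registers 3600/1.00035 = 3598.7 s, so it loses 1 s.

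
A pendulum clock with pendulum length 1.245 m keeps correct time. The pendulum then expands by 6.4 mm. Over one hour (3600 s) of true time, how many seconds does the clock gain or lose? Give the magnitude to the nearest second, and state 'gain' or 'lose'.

T ∝ √L, so T'/T = √(1.25140/1.245) = 1.00257.
In 3600 s of true time the clock registers 3600/1.00257 = 3590.8 s, so it loses 9 s.

lose 9 s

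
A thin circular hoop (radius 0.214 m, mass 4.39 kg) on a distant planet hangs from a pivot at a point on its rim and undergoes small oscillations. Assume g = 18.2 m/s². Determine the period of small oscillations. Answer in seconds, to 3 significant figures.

I_cm = mr² = 0.2010 kg·m². The pivot is at distance d = 0.214 m from the centre of mass.
By the parallel-axis theorem, I = I_cm + md² = 0.2010 + 0.2010 = 0.4021 kg·m².
T = 2π√(I/(mgd)) = 2π√(0.4021/(4.39 × 18.2 × 0.214)) = 0.964 s.

0.964 s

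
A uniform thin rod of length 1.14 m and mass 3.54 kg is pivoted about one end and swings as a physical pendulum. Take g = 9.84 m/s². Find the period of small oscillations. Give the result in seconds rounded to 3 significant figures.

For a physical pendulum T = 2π√(I/(mgd)), with d = 0.5700 m from pivot to centre of mass.
I_cm = mL²/12 = 3.54 × 1.14²/12 = 0.3834 kg·m²; I = I_cm + md² = 0.3834 + 3.54 × 0.5700² = 1.534 kg·m².
T = 2π√(1.534/(3.54 × 9.84 × 0.5700)) = 1.75 s.

1.75 s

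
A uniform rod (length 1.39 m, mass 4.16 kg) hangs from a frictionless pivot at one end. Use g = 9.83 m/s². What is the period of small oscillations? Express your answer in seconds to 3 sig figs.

1.93 s

For a physical pendulum T = 2π√(I/(mgd)), with d = 0.6950 m from pivot to centre of mass.
I_cm = mL²/12 = 4.16 × 1.39²/12 = 0.6698 kg·m²; I = I_cm + md² = 0.6698 + 4.16 × 0.6950² = 2.679 kg·m².
T = 2π√(2.679/(4.16 × 9.83 × 0.6950)) = 1.93 s.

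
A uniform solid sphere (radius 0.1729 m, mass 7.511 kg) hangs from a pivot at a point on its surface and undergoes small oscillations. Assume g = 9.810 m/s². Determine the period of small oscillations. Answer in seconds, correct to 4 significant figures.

0.9870 s

I_cm = (2/5)mr² = 0.089815 kg·m². The pivot is at distance d = 0.1729 m from the centre of mass.
By the parallel-axis theorem, I = I_cm + md² = 0.089815 + 0.22454 = 0.31435 kg·m².
T = 2π√(I/(mgd)) = 2π√(0.31435/(7.511 × 9.810 × 0.1729)) = 0.9870 s.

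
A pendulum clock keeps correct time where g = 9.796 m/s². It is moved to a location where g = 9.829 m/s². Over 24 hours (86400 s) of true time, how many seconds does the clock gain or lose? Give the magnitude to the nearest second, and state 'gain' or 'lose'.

The clock's period scales as T ∝ 1/√g, so T'/T = √(9.796/9.829) = 0.998320.
In 86400 s of true time the clock registers 86400/0.998320 = 86545.4 s, so it gains 145 s.

gain 145 s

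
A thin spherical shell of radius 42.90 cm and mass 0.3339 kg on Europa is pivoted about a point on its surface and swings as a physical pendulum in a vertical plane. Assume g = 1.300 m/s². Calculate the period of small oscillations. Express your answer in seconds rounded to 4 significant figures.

4.660 s

I_cm = (2/3)mr² = 0.040968 kg·m². The pivot is at distance d = 0.4290 m from the centre of mass.
By the parallel-axis theorem, I = I_cm + md² = 0.040968 + 0.061451 = 0.10242 kg·m².
T = 2π√(I/(mgd)) = 2π√(0.10242/(0.3339 × 1.300 × 0.4290)) = 4.660 s.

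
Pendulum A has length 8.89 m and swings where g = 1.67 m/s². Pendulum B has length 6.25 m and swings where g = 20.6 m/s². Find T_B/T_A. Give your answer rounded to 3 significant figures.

T = 2π√(L/g), so T_B/T_A = √((L_B/g_B)/(L_A/g_A)) = √((6.25/20.6)/(8.89/1.67)) = 0.239.

0.239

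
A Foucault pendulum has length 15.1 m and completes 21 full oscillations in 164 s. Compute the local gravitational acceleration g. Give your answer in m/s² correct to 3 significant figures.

9.77 m/s²

T = 164/21 = 7.810 s.
From T = 2π√(L/g), g = 4π²L/T² = 4π² × 15.1/7.810² = 9.77 m/s².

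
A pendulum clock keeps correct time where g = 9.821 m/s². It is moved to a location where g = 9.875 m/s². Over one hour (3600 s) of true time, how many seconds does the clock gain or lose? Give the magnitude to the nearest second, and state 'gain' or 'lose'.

The clock's period scales as T ∝ 1/√g, so T'/T = √(9.821/9.875) = 0.997262.
In 3600 s of true time the clock registers 3600/0.997262 = 3609.9 s, so it gains 10 s.

gain 10 s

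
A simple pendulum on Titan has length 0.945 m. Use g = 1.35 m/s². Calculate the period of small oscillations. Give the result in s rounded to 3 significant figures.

5.26 s

T = 2π√(L/g) = 2π√(0.945/1.35) = 2π × 0.8367 = 5.26 s.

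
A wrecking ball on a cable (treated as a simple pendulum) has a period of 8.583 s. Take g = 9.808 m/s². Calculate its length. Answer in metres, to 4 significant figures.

From T = 2π√(L/g), L = gT²/(4π²) = 9.808 × 8.5830²/(4π²) = 18.30 m.

18.30 m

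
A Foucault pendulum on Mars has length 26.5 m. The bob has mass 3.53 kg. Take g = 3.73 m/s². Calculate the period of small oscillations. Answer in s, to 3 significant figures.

T = 2π√(L/g) = 2π√(26.5/3.73) = 2π × 2.665 = 16.7 s.

16.7 s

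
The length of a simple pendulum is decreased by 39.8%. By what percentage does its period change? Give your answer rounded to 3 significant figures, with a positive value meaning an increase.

T ∝ √L, so T'/T = √(0.6020) = 0.7759.
Percentage change in T = (0.7759 − 1) × 100% = -22.4%.

-22.4%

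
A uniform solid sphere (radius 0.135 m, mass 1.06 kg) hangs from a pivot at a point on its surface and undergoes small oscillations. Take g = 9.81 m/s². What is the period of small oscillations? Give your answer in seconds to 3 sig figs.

0.872 s

I_cm = (2/5)mr² = 0.007727 kg·m². The pivot is at distance d = 0.135 m from the centre of mass.
By the parallel-axis theorem, I = I_cm + md² = 0.007727 + 0.01932 = 0.02705 kg·m².
T = 2π√(I/(mgd)) = 2π√(0.02705/(1.06 × 9.81 × 0.135)) = 0.872 s.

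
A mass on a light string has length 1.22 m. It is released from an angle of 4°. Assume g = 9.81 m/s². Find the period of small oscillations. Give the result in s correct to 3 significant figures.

2.22 s

T = 2π√(L/g) = 2π√(1.22/9.81) = 2π × 0.3527 = 2.22 s.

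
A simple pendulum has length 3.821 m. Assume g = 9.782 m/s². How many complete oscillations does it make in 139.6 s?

T = 2π√(L/g) = 2π√(3.821/9.782) = 3.9269 s.
Number of complete oscillations = ⌊139.6/3.9269⌋ = ⌊35.549⌋ = 35.

35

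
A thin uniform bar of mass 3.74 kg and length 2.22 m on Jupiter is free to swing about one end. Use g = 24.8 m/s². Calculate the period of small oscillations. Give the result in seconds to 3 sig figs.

1.53 s

For a physical pendulum T = 2π√(I/(mgd)), with d = 1.110 m from pivot to centre of mass.
I_cm = mL²/12 = 3.74 × 2.22²/12 = 1.536 kg·m²; I = I_cm + md² = 1.536 + 3.74 × 1.110² = 6.144 kg·m².
T = 2π√(6.144/(3.74 × 24.8 × 1.110)) = 1.53 s.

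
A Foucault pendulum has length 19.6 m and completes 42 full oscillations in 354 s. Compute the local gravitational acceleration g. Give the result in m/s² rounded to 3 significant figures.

T = 354/42 = 8.429 s.
From T = 2π√(L/g), g = 4π²L/T² = 4π² × 19.6/8.429² = 10.9 m/s².

10.9 m/s²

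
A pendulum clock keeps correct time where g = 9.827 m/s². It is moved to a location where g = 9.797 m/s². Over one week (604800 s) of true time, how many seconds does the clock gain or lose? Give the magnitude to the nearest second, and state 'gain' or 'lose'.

The clock's period scales as T ∝ 1/√g, so T'/T = √(9.827/9.797) = 1.00153.
In 604800 s of true time the clock registers 604800/1.00153 = 603876.1 s, so it loses 924 s.

lose 924 s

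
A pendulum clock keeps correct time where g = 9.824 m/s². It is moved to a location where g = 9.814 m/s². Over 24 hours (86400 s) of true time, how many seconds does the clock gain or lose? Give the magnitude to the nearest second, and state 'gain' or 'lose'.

lose 44 s

The clock's period scales as T ∝ 1/√g, so T'/T = √(9.824/9.814) = 1.00051.
In 86400 s of true time the clock registers 86400/1.00051 = 86356.0 s, so it loses 44 s.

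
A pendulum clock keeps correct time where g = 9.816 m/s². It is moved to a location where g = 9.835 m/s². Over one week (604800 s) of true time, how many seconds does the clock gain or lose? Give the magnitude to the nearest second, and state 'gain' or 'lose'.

The clock's period scales as T ∝ 1/√g, so T'/T = √(9.816/9.835) = 0.999034.
In 604800 s of true time the clock registers 604800/0.999034 = 605385.0 s, so it gains 585 s.

gain 585 s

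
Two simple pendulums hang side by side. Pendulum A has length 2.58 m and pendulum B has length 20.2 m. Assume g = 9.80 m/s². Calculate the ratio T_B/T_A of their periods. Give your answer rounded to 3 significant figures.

2.80

T ∝ √L, so T_B/T_A = √(L_B/L_A) = √(20.2/2.58) = 2.80.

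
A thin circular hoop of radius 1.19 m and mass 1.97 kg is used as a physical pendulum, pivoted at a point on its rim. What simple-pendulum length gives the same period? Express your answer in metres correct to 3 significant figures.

2.38 m

The equivalent simple-pendulum length is L_eq = I/(md), where I is about the pivot and d = 1.190 m.
I_cm = mR² = 2.790 kg·m², so I = I_cm + md² = 2.790 + 2.790 = 5.579 kg·m².
L_eq = 5.579/(1.97 × 1.190) = 2.38 m.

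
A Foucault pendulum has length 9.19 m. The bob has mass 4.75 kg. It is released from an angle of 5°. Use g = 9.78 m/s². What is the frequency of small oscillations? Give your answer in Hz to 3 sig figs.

0.164 Hz

T = 2π√(L/g) = 2π√(9.19/9.78) = 6.091 s, so f = 1/T = 0.164 Hz.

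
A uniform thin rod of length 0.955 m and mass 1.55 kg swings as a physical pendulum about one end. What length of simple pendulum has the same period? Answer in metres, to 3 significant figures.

0.637 m

The equivalent simple-pendulum length is L_eq = I/(md), where I is about the pivot and d = 0.4775 m.
I_cm = (1/12)mL² = 0.1178 kg·m², so I = I_cm + md² = 0.1178 + 0.3534 = 0.4712 kg·m².
L_eq = 0.4712/(1.55 × 0.4775) = 0.637 m.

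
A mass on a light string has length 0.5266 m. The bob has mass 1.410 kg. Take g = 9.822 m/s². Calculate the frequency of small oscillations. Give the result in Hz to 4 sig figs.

0.6874 Hz

T = 2π√(L/g) = 2π√(0.5266/9.822) = 1.4549 s, so f = 1/T = 0.6874 Hz.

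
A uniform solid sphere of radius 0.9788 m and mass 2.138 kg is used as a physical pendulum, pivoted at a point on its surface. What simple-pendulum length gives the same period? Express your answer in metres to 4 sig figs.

1.370 m

The equivalent simple-pendulum length is L_eq = I/(md), where I is about the pivot and d = 0.97880 m.
I_cm = (2/5)mR² = 0.81932 kg·m², so I = I_cm + md² = 0.81932 + 2.0483 = 2.8676 kg·m².
L_eq = 2.8676/(2.138 × 0.97880) = 1.370 m.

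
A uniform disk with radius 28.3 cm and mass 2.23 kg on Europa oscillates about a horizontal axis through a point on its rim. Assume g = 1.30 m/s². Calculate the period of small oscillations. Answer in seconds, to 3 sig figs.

3.59 s

I_cm = ½mr² = 0.08930 kg·m². The pivot is at distance d = 0.283 m from the centre of mass.
By the parallel-axis theorem, I = I_cm + md² = 0.08930 + 0.1786 = 0.2679 kg·m².
T = 2π√(I/(mgd)) = 2π√(0.2679/(2.23 × 1.30 × 0.283)) = 3.59 s.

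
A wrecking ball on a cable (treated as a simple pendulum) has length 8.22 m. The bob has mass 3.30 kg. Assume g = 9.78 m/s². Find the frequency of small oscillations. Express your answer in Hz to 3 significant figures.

T = 2π√(L/g) = 2π√(8.22/9.78) = 5.760 s, so f = 1/T = 0.174 Hz.

0.174 Hz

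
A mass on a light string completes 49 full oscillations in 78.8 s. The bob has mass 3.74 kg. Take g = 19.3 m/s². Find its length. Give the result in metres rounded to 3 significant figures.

1.26 m

T = 78.8/49 = 1.608 s.
From T = 2π√(L/g), L = gT²/(4π²) = 19.3 × 1.608²/(4π²) = 1.26 m.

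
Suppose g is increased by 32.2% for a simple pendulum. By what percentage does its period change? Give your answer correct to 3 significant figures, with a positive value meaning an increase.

T ∝ 1/√g, so T'/T = 1/√(1.322) = 0.8697.
Percentage change in T = (0.8697 − 1) × 100% = -13.0%.

-13.0%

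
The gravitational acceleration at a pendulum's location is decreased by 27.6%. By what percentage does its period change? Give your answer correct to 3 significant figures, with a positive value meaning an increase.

17.5%

T ∝ 1/√g, so T'/T = 1/√(0.7240) = 1.175.
Percentage change in T = (1.175 − 1) × 100% = 17.5%.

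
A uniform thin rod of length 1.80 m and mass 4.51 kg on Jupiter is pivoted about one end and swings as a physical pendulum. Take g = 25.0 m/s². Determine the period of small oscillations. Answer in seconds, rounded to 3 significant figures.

For a physical pendulum T = 2π√(I/(mgd)), with d = 0.9000 m from pivot to centre of mass.
I_cm = mL²/12 = 4.51 × 1.80²/12 = 1.218 kg·m²; I = I_cm + md² = 1.218 + 4.51 × 0.9000² = 4.871 kg·m².
T = 2π√(4.871/(4.51 × 25.0 × 0.9000)) = 1.38 s.

1.38 s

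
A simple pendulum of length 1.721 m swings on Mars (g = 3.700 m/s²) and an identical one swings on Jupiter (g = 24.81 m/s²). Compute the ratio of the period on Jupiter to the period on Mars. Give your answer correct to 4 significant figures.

T ∝ 1/√g, so T₂/T₁ = √(g₁/g₂) = √(3.700/24.81) = 0.3862.

0.3862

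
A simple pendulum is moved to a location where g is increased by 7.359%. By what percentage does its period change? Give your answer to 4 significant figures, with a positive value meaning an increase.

T ∝ 1/√g, so T'/T = 1/√(1.0736) = 0.96512.
Percentage change in T = (0.96512 − 1) × 100% = -3.488%.

-3.488%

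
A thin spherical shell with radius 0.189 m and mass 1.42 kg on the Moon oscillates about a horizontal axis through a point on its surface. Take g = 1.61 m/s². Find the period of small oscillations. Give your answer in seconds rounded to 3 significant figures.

2.78 s

I_cm = (2/3)mr² = 0.03382 kg·m². The pivot is at distance d = 0.189 m from the centre of mass.
By the parallel-axis theorem, I = I_cm + md² = 0.03382 + 0.05072 = 0.08454 kg·m².
T = 2π√(I/(mgd)) = 2π√(0.08454/(1.42 × 1.61 × 0.189)) = 2.78 s.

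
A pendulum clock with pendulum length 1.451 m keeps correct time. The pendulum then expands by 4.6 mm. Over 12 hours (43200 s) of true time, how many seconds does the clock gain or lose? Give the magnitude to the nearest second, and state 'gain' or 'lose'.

lose 68 s

T ∝ √L, so T'/T = √(1.45560/1.451) = 1.00158.
In 43200 s of true time the clock registers 43200/1.00158 = 43131.7 s, so it loses 68 s.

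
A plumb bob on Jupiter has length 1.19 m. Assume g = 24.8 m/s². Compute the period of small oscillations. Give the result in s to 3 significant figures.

T = 2π√(L/g) = 2π√(1.19/24.8) = 2π × 0.2191 = 1.38 s.

1.38 s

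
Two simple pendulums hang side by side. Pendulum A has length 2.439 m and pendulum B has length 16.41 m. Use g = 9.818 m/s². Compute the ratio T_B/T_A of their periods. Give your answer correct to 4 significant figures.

T ∝ √L, so T_B/T_A = √(L_B/L_A) = √(16.41/2.439) = 2.594.

2.594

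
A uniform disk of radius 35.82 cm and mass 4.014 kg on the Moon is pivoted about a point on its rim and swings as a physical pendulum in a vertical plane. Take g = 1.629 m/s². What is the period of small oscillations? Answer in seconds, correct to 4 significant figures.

I_cm = ½mr² = 0.25751 kg·m². The pivot is at distance d = 0.3582 m from the centre of mass.
By the parallel-axis theorem, I = I_cm + md² = 0.25751 + 0.51503 = 0.77254 kg·m².
T = 2π√(I/(mgd)) = 2π√(0.77254/(4.014 × 1.629 × 0.3582)) = 3.609 s.

3.609 s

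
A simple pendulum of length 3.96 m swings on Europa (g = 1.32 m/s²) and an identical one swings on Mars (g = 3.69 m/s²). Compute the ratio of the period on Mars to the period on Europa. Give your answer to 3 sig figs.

0.598

T ∝ 1/√g, so T₂/T₁ = √(g₁/g₂) = √(1.32/3.69) = 0.598.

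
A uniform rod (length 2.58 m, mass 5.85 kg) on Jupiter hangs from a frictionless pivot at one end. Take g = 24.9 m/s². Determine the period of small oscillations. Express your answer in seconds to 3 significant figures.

1.65 s

For a physical pendulum T = 2π√(I/(mgd)), with d = 1.290 m from pivot to centre of mass.
I_cm = mL²/12 = 5.85 × 2.58²/12 = 3.245 kg·m²; I = I_cm + md² = 3.245 + 5.85 × 1.290² = 12.98 kg·m².
T = 2π√(12.98/(5.85 × 24.9 × 1.290)) = 1.65 s.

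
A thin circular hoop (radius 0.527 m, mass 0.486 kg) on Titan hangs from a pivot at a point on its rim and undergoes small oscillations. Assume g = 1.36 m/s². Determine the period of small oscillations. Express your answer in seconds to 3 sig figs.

5.53 s

I_cm = mr² = 0.1350 kg·m². The pivot is at distance d = 0.527 m from the centre of mass.
By the parallel-axis theorem, I = I_cm + md² = 0.1350 + 0.1350 = 0.2700 kg·m².
T = 2π√(I/(mgd)) = 2π√(0.2700/(0.486 × 1.36 × 0.527)) = 5.53 s.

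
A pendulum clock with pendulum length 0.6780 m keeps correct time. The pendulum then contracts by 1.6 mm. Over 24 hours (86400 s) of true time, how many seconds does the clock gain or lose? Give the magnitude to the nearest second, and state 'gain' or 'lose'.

gain 102 s

T ∝ √L, so T'/T = √(0.67640/0.6780) = 0.998819.
In 86400 s of true time the clock registers 86400/0.998819 = 86502.1 s, so it gains 102 s.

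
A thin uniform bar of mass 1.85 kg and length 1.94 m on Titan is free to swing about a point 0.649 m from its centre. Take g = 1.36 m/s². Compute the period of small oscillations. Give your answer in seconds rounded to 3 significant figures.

5.73 s

For a physical pendulum T = 2π√(I/(mgd)), with d = 0.6490 m from pivot to centre of mass.
I_cm = mL²/12 = 1.85 × 1.94²/12 = 0.5802 kg·m²; I = I_cm + md² = 0.5802 + 1.85 × 0.6490² = 1.359 kg·m².
T = 2π√(1.359/(1.85 × 1.36 × 0.6490)) = 5.73 s.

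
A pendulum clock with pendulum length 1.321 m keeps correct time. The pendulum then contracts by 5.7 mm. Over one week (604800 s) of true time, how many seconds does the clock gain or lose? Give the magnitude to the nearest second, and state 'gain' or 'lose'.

T ∝ √L, so T'/T = √(1.31530/1.321) = 0.997840.
In 604800 s of true time the clock registers 604800/0.997840 = 606109.1 s, so it gains 1309 s.

gain 1309 s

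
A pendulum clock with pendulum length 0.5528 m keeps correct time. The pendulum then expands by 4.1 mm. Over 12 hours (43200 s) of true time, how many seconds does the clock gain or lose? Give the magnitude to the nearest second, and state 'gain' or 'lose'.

lose 159 s

T ∝ √L, so T'/T = √(0.55690/0.5528) = 1.00370.
In 43200 s of true time the clock registers 43200/1.00370 = 43040.7 s, so it loses 159 s.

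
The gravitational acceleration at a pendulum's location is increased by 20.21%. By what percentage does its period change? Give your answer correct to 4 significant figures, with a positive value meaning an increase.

-8.793%

T ∝ 1/√g, so T'/T = 1/√(1.2021) = 0.91207.
Percentage change in T = (0.91207 − 1) × 100% = -8.793%.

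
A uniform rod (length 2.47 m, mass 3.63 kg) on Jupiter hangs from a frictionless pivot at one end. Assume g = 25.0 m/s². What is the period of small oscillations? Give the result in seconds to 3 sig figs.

For a physical pendulum T = 2π√(I/(mgd)), with d = 1.235 m from pivot to centre of mass.
I_cm = mL²/12 = 3.63 × 2.47²/12 = 1.846 kg·m²; I = I_cm + md² = 1.846 + 3.63 × 1.235² = 7.382 kg·m².
T = 2π√(7.382/(3.63 × 25.0 × 1.235)) = 1.61 s.

1.61 s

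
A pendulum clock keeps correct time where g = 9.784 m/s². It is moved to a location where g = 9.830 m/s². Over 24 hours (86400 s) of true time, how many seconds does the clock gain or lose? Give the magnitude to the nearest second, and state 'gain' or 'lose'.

gain 203 s

The clock's period scales as T ∝ 1/√g, so T'/T = √(9.784/9.830) = 0.997657.
In 86400 s of true time the clock registers 86400/0.997657 = 86602.9 s, so it gains 203 s.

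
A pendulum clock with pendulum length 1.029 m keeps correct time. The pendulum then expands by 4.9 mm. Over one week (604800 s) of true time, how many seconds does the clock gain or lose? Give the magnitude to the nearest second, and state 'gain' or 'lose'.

T ∝ √L, so T'/T = √(1.03390/1.029) = 1.00238.
In 604800 s of true time the clock registers 604800/1.00238 = 603365.1 s, so it loses 1435 s.

lose 1435 s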